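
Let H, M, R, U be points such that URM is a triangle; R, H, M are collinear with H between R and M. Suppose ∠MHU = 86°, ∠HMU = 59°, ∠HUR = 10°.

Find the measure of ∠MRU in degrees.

∠MRU = 76°

1. ∠RHU = 94°  [linear pair at H on RM]
2. ∠HRU = 76°  [△URH]
3. ∠MRU = 76°  [H on ray RM]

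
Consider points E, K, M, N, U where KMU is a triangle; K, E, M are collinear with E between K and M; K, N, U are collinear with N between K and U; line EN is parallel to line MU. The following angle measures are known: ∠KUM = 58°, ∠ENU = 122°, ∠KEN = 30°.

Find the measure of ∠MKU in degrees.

1. ∠ENK = 58°  [EN∥MU, corresponding at N]
2. ∠EKN = 92°  [△KEN]
3. ∠MKU = 92°  [E on KM, N on KU]

∠MKU = 92°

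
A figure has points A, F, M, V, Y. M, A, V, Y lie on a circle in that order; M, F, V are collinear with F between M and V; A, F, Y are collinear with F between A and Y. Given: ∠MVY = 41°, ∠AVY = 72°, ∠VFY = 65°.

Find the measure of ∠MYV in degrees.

∠MYV = 105°

1. ∠AYV = 74°  [△VFY]
2. ∠VAY = 34°  [△AVY]
3. ∠VMY = 34°  [same arc VY]
4. ∠MYV = 105°  [△MVY]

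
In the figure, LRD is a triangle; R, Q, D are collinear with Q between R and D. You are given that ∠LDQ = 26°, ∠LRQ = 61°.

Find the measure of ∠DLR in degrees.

1. ∠LDR = 26°  [Q on ray DR]
2. ∠DRL = 61°  [Q on ray RD]
3. ∠DLR = 93°  [△LRD]

∠DLR = 93°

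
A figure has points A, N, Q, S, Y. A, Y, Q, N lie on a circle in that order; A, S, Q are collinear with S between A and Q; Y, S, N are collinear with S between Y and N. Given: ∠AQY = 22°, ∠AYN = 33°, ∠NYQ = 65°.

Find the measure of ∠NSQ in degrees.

1. ∠ANY = 22°  [same arc AY]
2. ∠NAQ = 65°  [same arc QN]
3. ∠ASN = 93°  [△ASN]
4. ∠NSQ = 87°  [linear pair at S on AQ]

∠NSQ = 87°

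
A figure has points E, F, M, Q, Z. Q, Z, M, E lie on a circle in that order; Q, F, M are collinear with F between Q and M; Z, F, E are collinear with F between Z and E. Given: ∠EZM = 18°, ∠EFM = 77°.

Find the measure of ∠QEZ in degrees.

1. ∠EQM = 18°  [same arc ME]
2. ∠EFQ = 103°  [linear pair at F on QM]
3. ∠QEZ = 59°  [△QFE]

∠QEZ = 59°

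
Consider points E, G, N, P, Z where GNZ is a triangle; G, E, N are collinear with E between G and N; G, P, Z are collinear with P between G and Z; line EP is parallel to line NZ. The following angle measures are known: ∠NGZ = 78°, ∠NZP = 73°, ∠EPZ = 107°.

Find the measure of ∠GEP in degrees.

∠GEP = 29°

1. ∠EGP = 78°  [E on GN, P on GZ]
2. ∠EPG = 73°  [linear pair at P on GZ]
3. ∠GEP = 29°  [△GEP]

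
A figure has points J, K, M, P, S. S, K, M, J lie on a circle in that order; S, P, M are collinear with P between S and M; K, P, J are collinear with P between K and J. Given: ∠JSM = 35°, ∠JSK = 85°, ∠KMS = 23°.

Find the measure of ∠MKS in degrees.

∠MKS = 107°

1. ∠JKM = 35°  [same arc MJ]
2. ∠JMK = 95°  [cyclic SKMJ, opposite ∠S+∠M]
3. ∠KJM = 50°  [△KMJ]
4. ∠KSM = 50°  [same arc KM]
5. ∠MKS = 107°  [△SKM]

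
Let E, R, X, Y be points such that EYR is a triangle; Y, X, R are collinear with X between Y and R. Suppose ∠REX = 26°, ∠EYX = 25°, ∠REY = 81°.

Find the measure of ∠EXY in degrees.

∠EXY = 100°

1. ∠EYR = 25°  [X on ray YR]
2. ∠ERY = 74°  [△EYR]
3. ∠ERX = 74°  [X on ray RY]
4. ∠EXR = 80°  [△EXR]
5. ∠EXY = 100°  [linear pair at X on YR]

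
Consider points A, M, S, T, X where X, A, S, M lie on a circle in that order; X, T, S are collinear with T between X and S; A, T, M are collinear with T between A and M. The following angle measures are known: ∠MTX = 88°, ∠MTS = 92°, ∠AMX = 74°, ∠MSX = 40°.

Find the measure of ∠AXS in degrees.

∠AXS = 48°

1. ∠ATX = 92°  [vertical angles at T]
2. ∠MAX = 40°  [same arc XM]
3. ∠AXS = 48°  [△XTA]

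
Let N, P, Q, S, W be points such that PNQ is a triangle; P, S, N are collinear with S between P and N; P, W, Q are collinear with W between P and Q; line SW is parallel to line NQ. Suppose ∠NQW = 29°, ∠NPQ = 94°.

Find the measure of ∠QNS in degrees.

1. ∠NQP = 29°  [W on ray QP]
2. ∠PNQ = 57°  [△PNQ]
3. ∠QNS = 57°  [S on ray NP]

∠QNS = 57°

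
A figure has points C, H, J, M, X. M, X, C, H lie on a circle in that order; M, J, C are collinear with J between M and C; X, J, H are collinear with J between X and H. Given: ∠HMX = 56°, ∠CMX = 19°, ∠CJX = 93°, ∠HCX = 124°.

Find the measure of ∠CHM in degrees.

1. ∠CHX = 19°  [same arc XC]
2. ∠HJM = 93°  [vertical angles at J]
3. ∠CXH = 37°  [△XCH]
4. ∠CJH = 87°  [linear pair at J on MC]
5. ∠CMH = 37°  [same arc CH]
6. ∠HCM = 74°  [△CJH]
7. ∠CHM = 69°  [△MCH]

∠CHM = 69°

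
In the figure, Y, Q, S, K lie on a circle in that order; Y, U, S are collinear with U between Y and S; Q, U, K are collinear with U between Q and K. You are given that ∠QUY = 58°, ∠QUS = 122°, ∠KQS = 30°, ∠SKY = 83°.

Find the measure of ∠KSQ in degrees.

∠KSQ = 95°

1. ∠KUS = 58°  [vertical angles at U]
2. ∠KYS = 30°  [same arc SK]
3. ∠KSY = 67°  [△YSK]
4. ∠QKS = 55°  [△SUK]
5. ∠KSQ = 95°  [△QSK]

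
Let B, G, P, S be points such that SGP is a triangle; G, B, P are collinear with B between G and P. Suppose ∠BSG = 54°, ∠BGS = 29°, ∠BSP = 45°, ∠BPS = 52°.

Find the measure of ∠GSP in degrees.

∠GSP = 99°

1. ∠PGS = 29°  [B on ray GP]
2. ∠GPS = 52°  [B on ray PG]
3. ∠GSP = 99°  [△SGP]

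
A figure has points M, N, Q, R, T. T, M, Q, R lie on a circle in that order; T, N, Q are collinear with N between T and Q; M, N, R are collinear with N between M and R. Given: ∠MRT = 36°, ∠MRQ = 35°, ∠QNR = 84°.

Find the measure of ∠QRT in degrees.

∠QRT = 71°

1. ∠MQT = 36°  [same arc TM]
2. ∠MTQ = 35°  [same arc MQ]
3. ∠QMT = 109°  [△TMQ]
4. ∠QRT = 71°  [cyclic TMQR, opposite ∠M+∠R]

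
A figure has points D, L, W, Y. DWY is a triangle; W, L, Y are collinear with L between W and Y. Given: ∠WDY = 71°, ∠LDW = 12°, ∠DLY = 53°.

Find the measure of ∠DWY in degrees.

1. ∠DLW = 127°  [linear pair at L on WY]
2. ∠DWL = 41°  [△DWL]
3. ∠DWY = 41°  [L on ray WY]

∠DWY = 41°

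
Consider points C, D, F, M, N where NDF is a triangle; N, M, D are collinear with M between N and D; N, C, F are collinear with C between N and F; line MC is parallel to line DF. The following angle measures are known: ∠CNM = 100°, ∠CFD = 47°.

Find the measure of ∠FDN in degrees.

∠FDN = 33°

1. ∠DNF = 100°  [M on ND, C on NF]
2. ∠DFN = 47°  [C on ray FN]
3. ∠FDN = 33°  [△NDF]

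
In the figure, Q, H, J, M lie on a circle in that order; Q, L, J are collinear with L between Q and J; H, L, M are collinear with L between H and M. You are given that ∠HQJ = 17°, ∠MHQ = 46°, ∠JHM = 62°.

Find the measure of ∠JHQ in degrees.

1. ∠MJQ = 46°  [same arc QM]
2. ∠JQM = 62°  [same arc JM]
3. ∠JMQ = 72°  [△QJM]
4. ∠JHQ = 108°  [cyclic QHJM, opposite ∠H+∠M]

∠JHQ = 108°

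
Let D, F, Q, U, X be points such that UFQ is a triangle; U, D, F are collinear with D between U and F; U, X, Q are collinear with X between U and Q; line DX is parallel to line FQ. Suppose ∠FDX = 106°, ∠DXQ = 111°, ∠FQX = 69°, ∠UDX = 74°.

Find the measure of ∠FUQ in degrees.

1. ∠FQU = 69°  [X on ray QU]
2. ∠QFU = 74°  [DX∥FQ, corresponding at D]
3. ∠FUQ = 37°  [△UFQ]

∠FUQ = 37°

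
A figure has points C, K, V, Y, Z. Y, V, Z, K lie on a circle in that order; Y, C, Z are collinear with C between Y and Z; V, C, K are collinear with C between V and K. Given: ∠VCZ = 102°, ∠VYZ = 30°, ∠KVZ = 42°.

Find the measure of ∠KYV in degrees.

∠KYV = 72°

1. ∠KCY = 102°  [vertical angles at C]
2. ∠VCY = 78°  [linear pair at C on YZ]
3. ∠KVY = 72°  [△YCV]
4. ∠KYZ = 42°  [same arc ZK]
5. ∠VKY = 36°  [△YCK]
6. ∠KYV = 72°  [△YVK]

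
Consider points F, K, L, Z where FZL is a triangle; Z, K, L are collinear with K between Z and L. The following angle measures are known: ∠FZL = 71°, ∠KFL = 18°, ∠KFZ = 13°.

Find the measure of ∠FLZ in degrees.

∠FLZ = 78°

1. ∠FZK = 71°  [K on ray ZL]
2. ∠FKZ = 96°  [△FZK]
3. ∠FKL = 84°  [linear pair at K on ZL]
4. ∠FLK = 78°  [△FKL]
5. ∠FLZ = 78°  [K on ray LZ]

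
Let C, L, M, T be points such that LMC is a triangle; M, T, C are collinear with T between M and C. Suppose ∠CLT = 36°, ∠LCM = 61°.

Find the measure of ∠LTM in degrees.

∠LTM = 97°

1. ∠LCT = 61°  [T on ray CM]
2. ∠CTL = 83°  [△LTC]
3. ∠LTM = 97°  [linear pair at T on MC]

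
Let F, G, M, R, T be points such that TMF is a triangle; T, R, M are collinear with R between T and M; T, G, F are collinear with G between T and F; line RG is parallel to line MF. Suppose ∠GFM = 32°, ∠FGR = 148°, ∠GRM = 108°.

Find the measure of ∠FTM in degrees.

1. ∠RGT = 32°  [linear pair at G on TF]
2. ∠GRT = 72°  [linear pair at R on TM]
3. ∠GTR = 76°  [△TRG]
4. ∠FTM = 76°  [R on TM, G on TF]

∠FTM = 76°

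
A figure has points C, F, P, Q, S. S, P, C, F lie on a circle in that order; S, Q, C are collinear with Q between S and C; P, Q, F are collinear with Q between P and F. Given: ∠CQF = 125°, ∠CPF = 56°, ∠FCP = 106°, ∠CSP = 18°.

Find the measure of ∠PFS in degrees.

1. ∠FQS = 55°  [linear pair at Q on SC]
2. ∠CSF = 56°  [same arc CF]
3. ∠PFS = 69°  [△SQF]

∠PFS = 69°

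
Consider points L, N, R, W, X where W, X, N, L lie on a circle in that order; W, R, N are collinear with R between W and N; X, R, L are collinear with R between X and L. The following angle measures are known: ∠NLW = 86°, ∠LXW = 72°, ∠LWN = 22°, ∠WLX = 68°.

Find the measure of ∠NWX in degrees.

1. ∠NXW = 94°  [cyclic WXNL, opposite ∠X+∠L]
2. ∠WNX = 68°  [same arc WX]
3. ∠NWX = 18°  [△WXN]

∠NWX = 18°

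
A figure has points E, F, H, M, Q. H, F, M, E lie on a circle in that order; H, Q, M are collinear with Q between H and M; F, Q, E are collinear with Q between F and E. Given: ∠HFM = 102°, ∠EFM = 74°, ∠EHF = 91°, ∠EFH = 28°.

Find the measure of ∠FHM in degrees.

∠FHM = 17°

1. ∠EMF = 89°  [cyclic HFME, opposite ∠H+∠M]
2. ∠FEM = 17°  [△FME]
3. ∠FHM = 17°  [same arc FM]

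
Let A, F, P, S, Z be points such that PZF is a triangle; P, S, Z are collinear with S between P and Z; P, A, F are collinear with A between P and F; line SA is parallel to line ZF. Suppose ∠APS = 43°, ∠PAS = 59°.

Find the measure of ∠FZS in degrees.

1. ∠ASP = 78°  [△PSA]
2. ∠ASZ = 102°  [linear pair at S on PZ]
3. ∠FZS = 78°  [SA∥ZF, co-interior at Z–S]

∠FZS = 78°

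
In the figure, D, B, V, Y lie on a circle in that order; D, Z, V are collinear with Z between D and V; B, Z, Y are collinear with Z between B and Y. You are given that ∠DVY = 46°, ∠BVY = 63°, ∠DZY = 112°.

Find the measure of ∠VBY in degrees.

∠VBY = 51°

1. ∠VZY = 68°  [linear pair at Z on DV]
2. ∠BYV = 66°  [△VZY]
3. ∠VBY = 51°  [△BVY]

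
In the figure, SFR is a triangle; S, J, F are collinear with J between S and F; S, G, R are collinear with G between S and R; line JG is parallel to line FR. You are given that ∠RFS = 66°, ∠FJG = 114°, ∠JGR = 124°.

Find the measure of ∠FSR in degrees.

1. ∠GJS = 66°  [JG∥FR, corresponding at J]
2. ∠JGS = 56°  [linear pair at G on SR]
3. ∠GSJ = 58°  [△SJG]
4. ∠FSR = 58°  [J on SF, G on SR]

∠FSR = 58°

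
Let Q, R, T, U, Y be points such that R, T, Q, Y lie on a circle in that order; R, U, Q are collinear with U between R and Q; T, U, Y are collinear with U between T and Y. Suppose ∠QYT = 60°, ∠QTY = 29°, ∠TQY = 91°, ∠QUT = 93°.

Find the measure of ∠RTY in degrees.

∠RTY = 33°

1. ∠QRT = 60°  [same arc TQ]
2. ∠RUT = 87°  [linear pair at U on RQ]
3. ∠RTY = 33°  [△RUT]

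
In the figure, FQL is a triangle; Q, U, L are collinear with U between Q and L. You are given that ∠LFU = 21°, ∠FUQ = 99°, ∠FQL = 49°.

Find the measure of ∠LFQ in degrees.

1. ∠FUL = 81°  [linear pair at U on QL]
2. ∠FLU = 78°  [△FUL]
3. ∠FLQ = 78°  [U on ray LQ]
4. ∠LFQ = 53°  [△FQL]

∠LFQ = 53°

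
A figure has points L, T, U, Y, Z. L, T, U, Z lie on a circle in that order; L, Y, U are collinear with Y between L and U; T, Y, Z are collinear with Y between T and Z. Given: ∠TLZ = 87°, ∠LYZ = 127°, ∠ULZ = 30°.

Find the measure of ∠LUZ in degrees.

1. ∠TUZ = 93°  [cyclic LTUZ, opposite ∠L+∠U]
2. ∠UYZ = 53°  [linear pair at Y on LU]
3. ∠UTZ = 30°  [same arc UZ]
4. ∠TZU = 57°  [△TUZ]
5. ∠LUZ = 70°  [△UYZ]

∠LUZ = 70°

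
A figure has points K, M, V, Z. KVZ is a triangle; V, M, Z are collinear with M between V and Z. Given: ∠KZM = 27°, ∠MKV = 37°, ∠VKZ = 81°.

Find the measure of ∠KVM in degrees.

∠KVM = 72°

1. ∠KZV = 27°  [M on ray ZV]
2. ∠KVZ = 72°  [△KVZ]
3. ∠KVM = 72°  [M on ray VZ]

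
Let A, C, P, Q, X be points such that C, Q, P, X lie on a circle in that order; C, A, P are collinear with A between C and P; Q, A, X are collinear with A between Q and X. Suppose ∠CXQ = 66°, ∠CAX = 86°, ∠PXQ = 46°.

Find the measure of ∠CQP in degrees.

1. ∠CPQ = 66°  [same arc CQ]
2. ∠PCQ = 46°  [same arc QP]
3. ∠CQP = 68°  [△CQP]

∠CQP = 68°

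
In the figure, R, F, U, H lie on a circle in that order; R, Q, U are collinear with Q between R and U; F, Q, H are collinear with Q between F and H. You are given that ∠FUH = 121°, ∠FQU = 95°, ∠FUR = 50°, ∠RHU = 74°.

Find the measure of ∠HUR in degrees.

∠HUR = 71°

1. ∠FRH = 59°  [cyclic RFUH, opposite ∠R+∠U]
2. ∠FHR = 50°  [same arc RF]
3. ∠HFR = 71°  [△RFH]
4. ∠HUR = 71°  [same arc RH]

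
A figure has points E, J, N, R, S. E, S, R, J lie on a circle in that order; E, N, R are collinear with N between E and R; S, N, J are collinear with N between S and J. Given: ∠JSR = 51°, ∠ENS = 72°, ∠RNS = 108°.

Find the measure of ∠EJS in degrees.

∠EJS = 21°

1. ∠JER = 51°  [same arc RJ]
2. ∠ENJ = 108°  [vertical angles at N]
3. ∠EJS = 21°  [△ENJ]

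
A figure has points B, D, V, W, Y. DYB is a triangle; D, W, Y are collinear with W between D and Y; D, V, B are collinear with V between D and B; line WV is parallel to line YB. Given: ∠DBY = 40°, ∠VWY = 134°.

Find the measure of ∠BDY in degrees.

∠BDY = 94°

1. ∠DVW = 40°  [WV∥YB, corresponding at V]
2. ∠DWV = 46°  [linear pair at W on DY]
3. ∠VDW = 94°  [△DWV]
4. ∠BDY = 94°  [W on DY, V on DB]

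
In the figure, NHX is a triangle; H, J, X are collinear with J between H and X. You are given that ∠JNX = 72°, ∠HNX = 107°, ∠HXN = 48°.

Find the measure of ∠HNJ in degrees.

1. ∠NHX = 25°  [△NHX]
2. ∠JXN = 48°  [J on ray XH]
3. ∠JHN = 25°  [J on ray HX]
4. ∠NJX = 60°  [△NJX]
5. ∠HJN = 120°  [linear pair at J on HX]
6. ∠HNJ = 35°  [△NHJ]

∠HNJ = 35°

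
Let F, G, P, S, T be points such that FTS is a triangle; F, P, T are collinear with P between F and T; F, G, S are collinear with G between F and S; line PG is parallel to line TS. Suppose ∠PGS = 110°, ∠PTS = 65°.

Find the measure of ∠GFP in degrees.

1. ∠FGP = 70°  [linear pair at G on FS]
2. ∠FTS = 65°  [P on ray TF]
3. ∠FST = 70°  [PG∥TS, corresponding at G]
4. ∠SFT = 45°  [△FTS]
5. ∠GFP = 45°  [P on FT, G on FS]

∠GFP = 45°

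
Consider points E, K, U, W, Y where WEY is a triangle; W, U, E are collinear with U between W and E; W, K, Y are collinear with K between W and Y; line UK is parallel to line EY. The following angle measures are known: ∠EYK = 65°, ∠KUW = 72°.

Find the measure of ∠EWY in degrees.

∠EWY = 43°

1. ∠EYW = 65°  [K on ray YW]
2. ∠WEY = 72°  [UK∥EY, corresponding at U]
3. ∠EWY = 43°  [△WEY]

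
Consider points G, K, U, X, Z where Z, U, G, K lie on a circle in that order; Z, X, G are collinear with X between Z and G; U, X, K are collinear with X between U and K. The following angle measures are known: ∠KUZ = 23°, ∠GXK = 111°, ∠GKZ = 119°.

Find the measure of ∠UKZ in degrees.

1. ∠KGZ = 23°  [same arc ZK]
2. ∠KXZ = 69°  [linear pair at X on ZG]
3. ∠GZK = 38°  [△ZGK]
4. ∠UKZ = 73°  [△ZXK]

∠UKZ = 73°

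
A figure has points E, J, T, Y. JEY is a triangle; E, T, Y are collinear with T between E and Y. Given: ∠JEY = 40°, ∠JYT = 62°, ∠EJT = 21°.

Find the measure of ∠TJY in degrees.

1. ∠JET = 40°  [T on ray EY]
2. ∠ETJ = 119°  [△JET]
3. ∠JTY = 61°  [linear pair at T on EY]
4. ∠TJY = 57°  [△JTY]

∠TJY = 57°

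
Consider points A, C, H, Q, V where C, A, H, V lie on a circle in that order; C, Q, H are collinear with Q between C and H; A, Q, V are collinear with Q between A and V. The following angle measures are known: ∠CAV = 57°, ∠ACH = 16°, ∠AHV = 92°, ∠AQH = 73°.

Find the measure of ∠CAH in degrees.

1. ∠AVH = 16°  [same arc AH]
2. ∠HAV = 72°  [△AHV]
3. ∠AHC = 35°  [△AQH]
4. ∠CAH = 129°  [△CAH]

∠CAH = 129°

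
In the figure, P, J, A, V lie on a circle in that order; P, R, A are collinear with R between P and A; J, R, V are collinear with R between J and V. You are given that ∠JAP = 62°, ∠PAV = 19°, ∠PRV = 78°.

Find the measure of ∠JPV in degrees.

∠JPV = 99°

1. ∠JVP = 62°  [same arc PJ]
2. ∠PJV = 19°  [same arc PV]
3. ∠JPV = 99°  [△PJV]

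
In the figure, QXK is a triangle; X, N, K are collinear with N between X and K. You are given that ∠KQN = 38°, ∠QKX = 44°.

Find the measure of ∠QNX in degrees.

∠QNX = 82°

1. ∠NKQ = 44°  [N on ray KX]
2. ∠KNQ = 98°  [△QNK]
3. ∠QNX = 82°  [linear pair at N on XK]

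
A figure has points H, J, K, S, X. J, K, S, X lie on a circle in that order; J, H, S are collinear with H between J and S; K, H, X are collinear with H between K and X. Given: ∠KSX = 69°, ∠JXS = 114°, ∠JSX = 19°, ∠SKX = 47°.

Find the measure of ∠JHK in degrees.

1. ∠KXS = 64°  [△KSX]
2. ∠JKX = 19°  [same arc JX]
3. ∠KJS = 64°  [same arc KS]
4. ∠JHK = 97°  [△JHK]

∠JHK = 97°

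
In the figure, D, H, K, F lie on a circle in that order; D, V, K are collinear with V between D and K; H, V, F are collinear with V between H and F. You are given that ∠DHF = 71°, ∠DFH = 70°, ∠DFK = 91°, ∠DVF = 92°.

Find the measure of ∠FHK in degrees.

1. ∠DKH = 70°  [same arc DH]
2. ∠HVK = 92°  [vertical angles at V]
3. ∠FHK = 18°  [△HVK]

∠FHK = 18°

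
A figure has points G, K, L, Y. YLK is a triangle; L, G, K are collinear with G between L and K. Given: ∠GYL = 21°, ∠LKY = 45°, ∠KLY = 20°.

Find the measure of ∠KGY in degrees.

1. ∠GLY = 20°  [G on ray LK]
2. ∠LGY = 139°  [△YLG]
3. ∠KGY = 41°  [linear pair at G on LK]

∠KGY = 41°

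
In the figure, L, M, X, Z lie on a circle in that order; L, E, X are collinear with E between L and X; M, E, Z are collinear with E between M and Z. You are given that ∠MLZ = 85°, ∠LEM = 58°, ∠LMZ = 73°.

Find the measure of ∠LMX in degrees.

1. ∠LZM = 22°  [△LMZ]
2. ∠MLX = 49°  [△LEM]
3. ∠LXM = 22°  [same arc LM]
4. ∠LMX = 109°  [△LMX]

∠LMX = 109°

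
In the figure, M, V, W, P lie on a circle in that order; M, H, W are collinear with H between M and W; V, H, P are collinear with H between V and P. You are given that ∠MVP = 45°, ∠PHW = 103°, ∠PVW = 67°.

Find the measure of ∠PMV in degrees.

∠PMV = 99°

1. ∠MWP = 45°  [same arc MP]
2. ∠VPW = 32°  [△WHP]
3. ∠PWV = 81°  [△VWP]
4. ∠PMV = 99°  [cyclic MVWP, opposite ∠M+∠W]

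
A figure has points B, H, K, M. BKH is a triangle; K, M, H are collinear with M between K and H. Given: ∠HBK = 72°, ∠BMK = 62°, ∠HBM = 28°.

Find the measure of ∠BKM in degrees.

∠BKM = 74°

1. ∠BMH = 118°  [linear pair at M on KH]
2. ∠BHM = 34°  [△BMH]
3. ∠BHK = 34°  [M on ray HK]
4. ∠BKH = 74°  [△BKH]
5. ∠BKM = 74°  [M on ray KH]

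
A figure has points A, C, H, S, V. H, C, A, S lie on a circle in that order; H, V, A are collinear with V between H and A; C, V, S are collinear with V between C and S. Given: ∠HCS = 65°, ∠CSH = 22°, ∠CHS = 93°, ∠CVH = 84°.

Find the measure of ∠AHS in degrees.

1. ∠CAH = 22°  [same arc HC]
2. ∠AVC = 96°  [linear pair at V on HA]
3. ∠ACS = 62°  [△CVA]
4. ∠AHS = 62°  [same arc AS]

∠AHS = 62°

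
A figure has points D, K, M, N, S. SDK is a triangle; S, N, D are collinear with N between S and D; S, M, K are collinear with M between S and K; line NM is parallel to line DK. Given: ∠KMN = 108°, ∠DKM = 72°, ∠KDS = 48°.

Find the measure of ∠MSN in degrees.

1. ∠NMS = 72°  [linear pair at M on SK]
2. ∠MNS = 48°  [NM∥DK, corresponding at N]
3. ∠MSN = 60°  [△SNM]

∠MSN = 60°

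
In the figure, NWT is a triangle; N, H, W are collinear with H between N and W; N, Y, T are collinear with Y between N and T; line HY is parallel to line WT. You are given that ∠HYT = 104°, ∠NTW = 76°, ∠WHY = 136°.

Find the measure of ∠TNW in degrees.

∠TNW = 60°

1. ∠HYN = 76°  [linear pair at Y on NT]
2. ∠NHY = 44°  [linear pair at H on NW]
3. ∠HNY = 60°  [△NHY]
4. ∠TNW = 60°  [H on NW, Y on NT]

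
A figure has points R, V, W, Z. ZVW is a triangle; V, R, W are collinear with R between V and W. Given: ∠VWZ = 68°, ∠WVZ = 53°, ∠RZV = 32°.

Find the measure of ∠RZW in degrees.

∠RZW = 27°

1. ∠RWZ = 68°  [R on ray WV]
2. ∠RVZ = 53°  [R on ray VW]
3. ∠VRZ = 95°  [△ZVR]
4. ∠WRZ = 85°  [linear pair at R on VW]
5. ∠RZW = 27°  [△ZRW]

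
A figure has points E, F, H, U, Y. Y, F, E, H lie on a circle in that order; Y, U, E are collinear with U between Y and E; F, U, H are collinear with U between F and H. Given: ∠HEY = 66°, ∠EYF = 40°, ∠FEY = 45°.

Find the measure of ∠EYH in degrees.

∠EYH = 29°

1. ∠EFY = 95°  [△YFE]
2. ∠EHY = 85°  [cyclic YFEH, opposite ∠F+∠H]
3. ∠EYH = 29°  [△YEH]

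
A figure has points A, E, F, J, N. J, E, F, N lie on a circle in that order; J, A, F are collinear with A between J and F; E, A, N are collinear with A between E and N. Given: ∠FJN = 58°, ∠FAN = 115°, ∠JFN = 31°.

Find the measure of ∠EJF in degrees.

1. ∠EAJ = 115°  [vertical angles at A]
2. ∠JEN = 31°  [same arc JN]
3. ∠EJF = 34°  [△JAE]

∠EJF = 34°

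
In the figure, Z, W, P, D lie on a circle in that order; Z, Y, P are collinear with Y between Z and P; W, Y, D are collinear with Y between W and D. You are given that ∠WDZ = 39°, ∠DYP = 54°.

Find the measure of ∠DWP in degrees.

∠DWP = 15°

1. ∠WPZ = 39°  [same arc ZW]
2. ∠WYZ = 54°  [vertical angles at Y]
3. ∠PYW = 126°  [linear pair at Y on ZP]
4. ∠DWP = 15°  [△WYP]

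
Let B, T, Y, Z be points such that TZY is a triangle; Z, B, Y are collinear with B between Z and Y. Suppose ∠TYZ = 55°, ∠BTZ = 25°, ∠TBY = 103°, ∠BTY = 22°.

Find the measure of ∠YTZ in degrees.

1. ∠TBZ = 77°  [linear pair at B on ZY]
2. ∠BZT = 78°  [△TZB]
3. ∠TZY = 78°  [B on ray ZY]
4. ∠YTZ = 47°  [△TZY]

∠YTZ = 47°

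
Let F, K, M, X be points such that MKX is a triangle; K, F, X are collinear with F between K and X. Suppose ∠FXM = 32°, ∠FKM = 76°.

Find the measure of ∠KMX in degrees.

1. ∠KXM = 32°  [F on ray XK]
2. ∠MKX = 76°  [F on ray KX]
3. ∠KMX = 72°  [△MKX]

∠KMX = 72°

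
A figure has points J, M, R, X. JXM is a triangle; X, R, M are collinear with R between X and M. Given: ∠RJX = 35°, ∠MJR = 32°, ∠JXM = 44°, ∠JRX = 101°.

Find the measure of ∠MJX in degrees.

∠MJX = 67°

1. ∠JRM = 79°  [linear pair at R on XM]
2. ∠JMR = 69°  [△JRM]
3. ∠JMX = 69°  [R on ray MX]
4. ∠MJX = 67°  [△JXM]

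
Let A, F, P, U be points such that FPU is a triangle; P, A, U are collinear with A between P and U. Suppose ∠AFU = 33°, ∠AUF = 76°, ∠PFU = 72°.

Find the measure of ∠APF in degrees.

1. ∠FUP = 76°  [A on ray UP]
2. ∠FPU = 32°  [△FPU]
3. ∠APF = 32°  [A on ray PU]

∠APF = 32°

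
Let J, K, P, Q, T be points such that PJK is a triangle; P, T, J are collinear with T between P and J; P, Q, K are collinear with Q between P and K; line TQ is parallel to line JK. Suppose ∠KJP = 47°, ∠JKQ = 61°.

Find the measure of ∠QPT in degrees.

∠QPT = 72°

1. ∠JKP = 61°  [Q on ray KP]
2. ∠JPK = 72°  [△PJK]
3. ∠QPT = 72°  [T on PJ, Q on PK]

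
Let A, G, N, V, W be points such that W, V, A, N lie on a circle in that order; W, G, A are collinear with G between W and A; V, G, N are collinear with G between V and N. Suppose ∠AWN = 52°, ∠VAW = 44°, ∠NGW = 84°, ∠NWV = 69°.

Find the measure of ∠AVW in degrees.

∠AVW = 119°

1. ∠AVN = 52°  [same arc AN]
2. ∠VNW = 44°  [△WGN]
3. ∠AGV = 84°  [△VGA]
4. ∠NVW = 67°  [△WVN]
5. ∠VGW = 96°  [linear pair at G on WA]
6. ∠AWV = 17°  [△WGV]
7. ∠AVW = 119°  [△WVA]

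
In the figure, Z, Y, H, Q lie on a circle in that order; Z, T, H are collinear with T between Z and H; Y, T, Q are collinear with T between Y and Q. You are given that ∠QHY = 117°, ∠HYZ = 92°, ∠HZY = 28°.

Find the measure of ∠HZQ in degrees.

∠HZQ = 35°

1. ∠HQY = 28°  [same arc YH]
2. ∠HYQ = 35°  [△YHQ]
3. ∠HZQ = 35°  [same arc HQ]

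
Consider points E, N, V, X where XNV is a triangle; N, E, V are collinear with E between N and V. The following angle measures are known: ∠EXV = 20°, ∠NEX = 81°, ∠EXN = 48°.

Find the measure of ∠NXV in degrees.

1. ∠ENX = 51°  [△XNE]
2. ∠VEX = 99°  [linear pair at E on NV]
3. ∠VNX = 51°  [E on ray NV]
4. ∠EVX = 61°  [△XEV]
5. ∠NVX = 61°  [E on ray VN]
6. ∠NXV = 68°  [△XNV]

∠NXV = 68°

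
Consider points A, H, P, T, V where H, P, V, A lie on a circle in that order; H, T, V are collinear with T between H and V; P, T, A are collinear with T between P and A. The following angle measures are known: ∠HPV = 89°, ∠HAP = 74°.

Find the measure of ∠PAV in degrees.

1. ∠HVP = 74°  [same arc HP]
2. ∠PHV = 17°  [△HPV]
3. ∠PAV = 17°  [same arc PV]

∠PAV = 17°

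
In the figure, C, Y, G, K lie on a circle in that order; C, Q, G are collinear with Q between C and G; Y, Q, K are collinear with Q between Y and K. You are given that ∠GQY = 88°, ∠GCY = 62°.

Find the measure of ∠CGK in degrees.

1. ∠CQK = 88°  [vertical angles at Q]
2. ∠GKY = 62°  [same arc YG]
3. ∠GQK = 92°  [linear pair at Q on CG]
4. ∠CGK = 26°  [△GQK]

∠CGK = 26°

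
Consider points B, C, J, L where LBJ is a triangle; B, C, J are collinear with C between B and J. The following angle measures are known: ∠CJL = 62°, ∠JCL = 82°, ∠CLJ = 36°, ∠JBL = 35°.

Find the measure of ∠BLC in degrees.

1. ∠BCL = 98°  [linear pair at C on BJ]
2. ∠CBL = 35°  [C on ray BJ]
3. ∠BLC = 47°  [△LBC]

∠BLC = 47°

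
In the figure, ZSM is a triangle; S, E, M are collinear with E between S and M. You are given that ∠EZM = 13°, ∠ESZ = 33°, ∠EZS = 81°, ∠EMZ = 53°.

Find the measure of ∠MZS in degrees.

∠MZS = 94°

1. ∠MSZ = 33°  [E on ray SM]
2. ∠SMZ = 53°  [E on ray MS]
3. ∠MZS = 94°  [△ZSM]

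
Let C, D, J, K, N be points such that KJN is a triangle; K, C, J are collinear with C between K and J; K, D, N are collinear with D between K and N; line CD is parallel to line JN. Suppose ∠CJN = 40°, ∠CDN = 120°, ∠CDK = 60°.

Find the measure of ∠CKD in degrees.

∠CKD = 80°

1. ∠KJN = 40°  [C on ray JK]
2. ∠JNK = 60°  [CD∥JN, corresponding at D]
3. ∠JKN = 80°  [△KJN]
4. ∠CKD = 80°  [C on KJ, D on KN]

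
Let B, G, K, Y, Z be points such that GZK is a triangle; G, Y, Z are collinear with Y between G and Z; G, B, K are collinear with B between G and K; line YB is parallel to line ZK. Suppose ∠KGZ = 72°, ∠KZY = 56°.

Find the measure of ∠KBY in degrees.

1. ∠GZK = 56°  [Y on ray ZG]
2. ∠GKZ = 52°  [△GZK]
3. ∠GBY = 52°  [YB∥ZK, corresponding at B]
4. ∠KBY = 128°  [linear pair at B on GK]

∠KBY = 128°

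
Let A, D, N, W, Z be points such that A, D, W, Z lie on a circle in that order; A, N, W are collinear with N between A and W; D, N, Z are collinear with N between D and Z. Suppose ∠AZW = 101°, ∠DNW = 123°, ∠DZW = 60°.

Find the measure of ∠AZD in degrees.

∠AZD = 41°

1. ∠ADW = 79°  [cyclic ADWZ, opposite ∠D+∠Z]
2. ∠DAW = 60°  [same arc DW]
3. ∠AWD = 41°  [△ADW]
4. ∠AZD = 41°  [same arc AD]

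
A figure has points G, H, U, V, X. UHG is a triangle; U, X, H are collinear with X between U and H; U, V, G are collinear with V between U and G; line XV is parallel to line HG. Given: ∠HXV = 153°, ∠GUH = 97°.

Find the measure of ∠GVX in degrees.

∠GVX = 124°

1. ∠UXV = 27°  [linear pair at X on UH]
2. ∠VUX = 97°  [X on UH, V on UG]
3. ∠UVX = 56°  [△UXV]
4. ∠GVX = 124°  [linear pair at V on UG]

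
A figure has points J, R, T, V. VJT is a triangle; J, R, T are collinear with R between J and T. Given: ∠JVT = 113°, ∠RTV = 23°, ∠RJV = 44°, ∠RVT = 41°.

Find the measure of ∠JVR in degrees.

1. ∠TRV = 116°  [△VRT]
2. ∠JRV = 64°  [linear pair at R on JT]
3. ∠JVR = 72°  [△VJR]

∠JVR = 72°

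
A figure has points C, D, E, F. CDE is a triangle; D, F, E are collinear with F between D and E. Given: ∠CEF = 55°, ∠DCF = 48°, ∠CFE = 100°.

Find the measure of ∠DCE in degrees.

1. ∠CED = 55°  [F on ray ED]
2. ∠CFD = 80°  [linear pair at F on DE]
3. ∠CDF = 52°  [△CDF]
4. ∠CDE = 52°  [F on ray DE]
5. ∠DCE = 73°  [△CDE]

∠DCE = 73°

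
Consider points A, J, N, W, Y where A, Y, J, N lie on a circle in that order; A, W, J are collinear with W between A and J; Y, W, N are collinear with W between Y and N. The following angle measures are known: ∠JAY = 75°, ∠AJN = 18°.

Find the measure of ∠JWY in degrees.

∠JWY = 93°

1. ∠AYN = 18°  [same arc AN]
2. ∠AWY = 87°  [△AWY]
3. ∠JWY = 93°  [linear pair at W on AJ]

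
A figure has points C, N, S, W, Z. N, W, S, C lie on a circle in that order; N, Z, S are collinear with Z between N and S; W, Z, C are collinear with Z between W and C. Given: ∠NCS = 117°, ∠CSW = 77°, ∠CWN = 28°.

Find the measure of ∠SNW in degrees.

∠SNW = 68°

1. ∠NWS = 63°  [cyclic NWSC, opposite ∠W+∠C]
2. ∠CNW = 103°  [cyclic NWSC, opposite ∠N+∠S]
3. ∠NCW = 49°  [△NWC]
4. ∠NSW = 49°  [same arc NW]
5. ∠SNW = 68°  [△NWS]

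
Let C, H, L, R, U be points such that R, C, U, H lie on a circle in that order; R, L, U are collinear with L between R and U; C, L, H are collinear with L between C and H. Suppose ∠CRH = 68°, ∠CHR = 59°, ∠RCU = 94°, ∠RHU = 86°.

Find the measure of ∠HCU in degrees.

1. ∠CUH = 112°  [cyclic RCUH, opposite ∠R+∠U]
2. ∠CUR = 59°  [same arc RC]
3. ∠CRU = 27°  [△RCU]
4. ∠CHU = 27°  [same arc CU]
5. ∠HCU = 41°  [△CUH]

∠HCU = 41°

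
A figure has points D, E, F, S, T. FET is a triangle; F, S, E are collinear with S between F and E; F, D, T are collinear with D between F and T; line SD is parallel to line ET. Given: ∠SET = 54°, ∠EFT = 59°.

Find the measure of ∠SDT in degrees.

∠SDT = 113°

1. ∠FET = 54°  [S on ray EF]
2. ∠ETF = 67°  [△FET]
3. ∠FDS = 67°  [SD∥ET, corresponding at D]
4. ∠SDT = 113°  [linear pair at D on FT]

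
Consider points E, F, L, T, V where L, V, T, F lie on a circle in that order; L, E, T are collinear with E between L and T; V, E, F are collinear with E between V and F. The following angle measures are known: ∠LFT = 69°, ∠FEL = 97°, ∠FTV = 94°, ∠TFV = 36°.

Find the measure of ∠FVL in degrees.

1. ∠TEV = 97°  [vertical angles at E]
2. ∠TLV = 36°  [same arc VT]
3. ∠LEV = 83°  [linear pair at E on LT]
4. ∠FVL = 61°  [△LEV]

∠FVL = 61°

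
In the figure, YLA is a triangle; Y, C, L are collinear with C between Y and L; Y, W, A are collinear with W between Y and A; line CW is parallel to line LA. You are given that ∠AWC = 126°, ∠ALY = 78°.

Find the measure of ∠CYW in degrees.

∠CYW = 48°

1. ∠CWY = 54°  [linear pair at W on YA]
2. ∠WCY = 78°  [CW∥LA, corresponding at C]
3. ∠CYW = 48°  [△YCW]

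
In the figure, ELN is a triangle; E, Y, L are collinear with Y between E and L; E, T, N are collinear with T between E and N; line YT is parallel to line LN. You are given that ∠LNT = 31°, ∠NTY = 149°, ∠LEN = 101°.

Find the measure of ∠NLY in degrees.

1. ∠ENL = 31°  [T on ray NE]
2. ∠ELN = 48°  [△ELN]
3. ∠NLY = 48°  [Y on ray LE]

∠NLY = 48°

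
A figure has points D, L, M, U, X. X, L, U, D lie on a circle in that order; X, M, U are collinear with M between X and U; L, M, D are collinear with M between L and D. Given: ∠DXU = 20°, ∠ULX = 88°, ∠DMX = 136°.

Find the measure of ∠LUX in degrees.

1. ∠DLU = 20°  [same arc UD]
2. ∠LMU = 136°  [vertical angles at M]
3. ∠LUX = 24°  [△LMU]

∠LUX = 24°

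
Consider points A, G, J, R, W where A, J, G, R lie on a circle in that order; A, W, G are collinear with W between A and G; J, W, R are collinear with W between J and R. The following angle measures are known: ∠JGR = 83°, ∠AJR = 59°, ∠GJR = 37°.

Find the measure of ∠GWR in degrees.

1. ∠GRJ = 60°  [△JGR]
2. ∠AGR = 59°  [same arc AR]
3. ∠GWR = 61°  [△GWR]

∠GWR = 61°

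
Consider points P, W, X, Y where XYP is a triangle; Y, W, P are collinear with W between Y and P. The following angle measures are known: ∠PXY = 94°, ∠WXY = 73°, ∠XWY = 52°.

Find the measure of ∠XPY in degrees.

1. ∠WYX = 55°  [△XYW]
2. ∠PYX = 55°  [W on ray YP]
3. ∠XPY = 31°  [△XYP]

∠XPY = 31°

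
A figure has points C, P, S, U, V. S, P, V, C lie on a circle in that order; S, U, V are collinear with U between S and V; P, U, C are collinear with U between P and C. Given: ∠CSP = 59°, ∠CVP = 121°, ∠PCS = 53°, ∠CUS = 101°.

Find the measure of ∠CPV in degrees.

∠CPV = 26°

1. ∠PVS = 53°  [same arc SP]
2. ∠PUV = 101°  [vertical angles at U]
3. ∠CPV = 26°  [△PUV]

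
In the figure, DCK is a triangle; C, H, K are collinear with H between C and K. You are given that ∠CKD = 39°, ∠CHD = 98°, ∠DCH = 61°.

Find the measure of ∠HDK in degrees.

∠HDK = 59°

1. ∠DKH = 39°  [H on ray KC]
2. ∠DHK = 82°  [linear pair at H on CK]
3. ∠HDK = 59°  [△DHK]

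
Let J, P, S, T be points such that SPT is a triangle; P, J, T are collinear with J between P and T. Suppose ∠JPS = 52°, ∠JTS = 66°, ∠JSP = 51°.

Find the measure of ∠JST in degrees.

1. ∠PJS = 77°  [△SPJ]
2. ∠SJT = 103°  [linear pair at J on PT]
3. ∠JST = 11°  [△SJT]

∠JST = 11°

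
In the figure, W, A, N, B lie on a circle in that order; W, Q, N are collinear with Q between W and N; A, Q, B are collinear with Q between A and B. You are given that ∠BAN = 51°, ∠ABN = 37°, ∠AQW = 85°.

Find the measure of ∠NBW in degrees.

∠NBW = 71°

1. ∠BWN = 51°  [same arc NB]
2. ∠BQN = 85°  [vertical angles at Q]
3. ∠BNW = 58°  [△NQB]
4. ∠NBW = 71°  [△WNB]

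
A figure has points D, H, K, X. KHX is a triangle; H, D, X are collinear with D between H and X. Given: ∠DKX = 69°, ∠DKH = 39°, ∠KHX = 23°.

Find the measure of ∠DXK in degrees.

1. ∠DHK = 23°  [D on ray HX]
2. ∠HDK = 118°  [△KHD]
3. ∠KDX = 62°  [linear pair at D on HX]
4. ∠DXK = 49°  [△KDX]

∠DXK = 49°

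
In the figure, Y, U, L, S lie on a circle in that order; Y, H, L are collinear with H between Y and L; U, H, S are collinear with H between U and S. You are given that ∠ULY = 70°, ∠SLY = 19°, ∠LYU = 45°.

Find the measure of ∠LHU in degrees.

∠LHU = 64°

1. ∠SUY = 19°  [same arc YS]
2. ∠UHY = 116°  [△YHU]
3. ∠LHU = 64°  [linear pair at H on YL]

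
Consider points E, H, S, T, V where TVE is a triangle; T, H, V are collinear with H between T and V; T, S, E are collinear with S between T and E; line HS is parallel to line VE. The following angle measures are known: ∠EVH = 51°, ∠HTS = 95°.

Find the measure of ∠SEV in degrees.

∠SEV = 34°

1. ∠EVT = 51°  [H on ray VT]
2. ∠ETV = 95°  [H on TV, S on TE]
3. ∠TEV = 34°  [△TVE]
4. ∠SEV = 34°  [S on ray ET]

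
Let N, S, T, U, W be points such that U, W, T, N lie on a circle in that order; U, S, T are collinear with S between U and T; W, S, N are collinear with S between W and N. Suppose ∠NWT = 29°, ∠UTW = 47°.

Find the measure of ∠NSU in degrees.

1. ∠NUT = 29°  [same arc TN]
2. ∠UNW = 47°  [same arc UW]
3. ∠NSU = 104°  [△USN]

∠NSU = 104°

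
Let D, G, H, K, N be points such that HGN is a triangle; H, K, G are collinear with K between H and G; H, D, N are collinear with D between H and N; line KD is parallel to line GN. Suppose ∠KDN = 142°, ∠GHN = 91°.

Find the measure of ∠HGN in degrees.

1. ∠HDK = 38°  [linear pair at D on HN]
2. ∠DHK = 91°  [K on HG, D on HN]
3. ∠DKH = 51°  [△HKD]
4. ∠HGN = 51°  [KD∥GN, corresponding at K]

∠HGN = 51°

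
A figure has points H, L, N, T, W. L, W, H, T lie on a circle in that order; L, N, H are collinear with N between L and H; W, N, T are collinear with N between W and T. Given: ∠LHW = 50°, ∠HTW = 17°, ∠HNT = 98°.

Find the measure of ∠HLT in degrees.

∠HLT = 48°

1. ∠LTW = 50°  [same arc LW]
2. ∠LNT = 82°  [linear pair at N on LH]
3. ∠HLT = 48°  [△LNT]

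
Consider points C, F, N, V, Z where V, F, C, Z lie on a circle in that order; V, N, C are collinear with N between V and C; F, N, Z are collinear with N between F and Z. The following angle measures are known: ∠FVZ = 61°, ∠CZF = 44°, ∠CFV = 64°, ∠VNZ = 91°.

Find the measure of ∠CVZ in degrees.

1. ∠FCZ = 119°  [cyclic VFCZ, opposite ∠V+∠C]
2. ∠CFZ = 17°  [△FCZ]
3. ∠CVZ = 17°  [same arc CZ]

∠CVZ = 17°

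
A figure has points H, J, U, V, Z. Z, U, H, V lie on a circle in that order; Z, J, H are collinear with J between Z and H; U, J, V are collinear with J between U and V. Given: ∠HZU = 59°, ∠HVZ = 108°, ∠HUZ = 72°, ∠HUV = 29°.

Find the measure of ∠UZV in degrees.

1. ∠HVU = 59°  [same arc UH]
2. ∠UHV = 92°  [△UHV]
3. ∠UZV = 88°  [cyclic ZUHV, opposite ∠Z+∠H]

∠UZV = 88°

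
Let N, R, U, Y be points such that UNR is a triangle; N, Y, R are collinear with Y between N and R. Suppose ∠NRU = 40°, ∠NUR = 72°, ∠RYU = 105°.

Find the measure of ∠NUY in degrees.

1. ∠RNU = 68°  [△UNR]
2. ∠NYU = 75°  [linear pair at Y on NR]
3. ∠UNY = 68°  [Y on ray NR]
4. ∠NUY = 37°  [△UNY]

∠NUY = 37°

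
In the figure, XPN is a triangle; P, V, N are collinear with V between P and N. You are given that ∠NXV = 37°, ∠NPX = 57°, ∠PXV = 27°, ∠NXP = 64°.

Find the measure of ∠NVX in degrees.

1. ∠VPX = 57°  [V on ray PN]
2. ∠PVX = 96°  [△XPV]
3. ∠NVX = 84°  [linear pair at V on PN]

∠NVX = 84°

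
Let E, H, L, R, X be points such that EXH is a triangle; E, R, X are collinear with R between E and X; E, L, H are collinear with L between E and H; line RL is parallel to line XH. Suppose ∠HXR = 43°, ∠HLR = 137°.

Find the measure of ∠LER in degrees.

1. ∠EXH = 43°  [R on ray XE]
2. ∠ELR = 43°  [linear pair at L on EH]
3. ∠ERL = 43°  [RL∥XH, corresponding at R]
4. ∠LER = 94°  [△ERL]

∠LER = 94°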